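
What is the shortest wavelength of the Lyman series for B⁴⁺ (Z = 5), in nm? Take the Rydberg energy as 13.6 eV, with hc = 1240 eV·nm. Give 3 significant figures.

3.65 nm

The Lyman series has lower level n_f = 1; the series limit corresponds to n_i → ∞.
ΔE_max = 13.6 × 25 / 1² = 340.0 eV.
λ_min = 1240 / 340.0 = 3.65 nm.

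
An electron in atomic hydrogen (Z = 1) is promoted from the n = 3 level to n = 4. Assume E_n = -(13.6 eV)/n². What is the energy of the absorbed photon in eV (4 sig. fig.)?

0.6611 eV

E_4 = −13.60/16 = −0.8500 eV and E_3 = −13.60/9 = −1.511 eV.
The photon energy is |E_4 − E_3| = 0.6611 eV.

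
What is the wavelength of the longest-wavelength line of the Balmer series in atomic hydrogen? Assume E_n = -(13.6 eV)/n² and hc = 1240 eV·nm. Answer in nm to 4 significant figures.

The Balmer series terminates on n_f = 2; the first line has n_i = 2+1 = 3.
ΔE = 13.60 × (1/2² − 1/3²) = 1.889 eV.
λ = 1240 / 1.889 = 656.5 nm.

656.5 nm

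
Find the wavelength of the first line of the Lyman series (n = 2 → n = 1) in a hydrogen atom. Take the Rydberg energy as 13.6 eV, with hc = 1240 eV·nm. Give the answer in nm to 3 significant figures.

The Lyman series terminates on n_f = 1; the first line has n_i = 1+1 = 2.
ΔE = 13.60 × (1/1² − 1/2²) = 10.20 eV.
λ = 1240 / 10.20 = 122 nm.

122 nm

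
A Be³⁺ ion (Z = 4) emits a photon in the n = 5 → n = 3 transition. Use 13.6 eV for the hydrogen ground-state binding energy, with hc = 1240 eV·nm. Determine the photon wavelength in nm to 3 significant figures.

80.1 nm

For Z = 4 the level energies scale as Z², so the effective Rydberg energy is 13.6 × 16 = 217.6 eV.
ΔE = 217.6 × (1/3² − 1/5²) = 217.6 × 0.07111 = 15.47 eV.
λ = hc/ΔE = 1240 / 15.47 = 80.1 nm.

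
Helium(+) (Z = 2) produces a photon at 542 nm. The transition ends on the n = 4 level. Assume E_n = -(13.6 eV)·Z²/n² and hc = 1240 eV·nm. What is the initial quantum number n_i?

The photon energy is ΔE = hc/λ = 1240 / 542 = 2.288 eV.
With Z = 2, ΔE = 54.40 × (1/n_f² − 1/n_i²), so 1/n_f² − 1/n_i² = 0.04206.
With n_f = 4: 1/n_i² = 1/16 − 0.04206 = 0.02044, so n_i ≈ 6.99.

n_i = 7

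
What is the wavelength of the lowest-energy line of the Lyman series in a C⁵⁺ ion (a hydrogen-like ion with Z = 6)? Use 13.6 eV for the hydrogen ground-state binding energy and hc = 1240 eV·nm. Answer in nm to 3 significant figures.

3.38 nm

The Lyman series terminates on n_f = 1; the first line has n_i = 1+1 = 2.
ΔE = 489.6 × (1/1² − 1/2²) = 367.2 eV.
λ = 1240 / 367.2 = 3.38 nm.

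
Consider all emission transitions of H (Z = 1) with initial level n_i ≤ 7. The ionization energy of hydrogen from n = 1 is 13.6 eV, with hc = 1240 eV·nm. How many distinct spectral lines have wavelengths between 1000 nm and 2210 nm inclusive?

5

Enumerate all n_i → n_f pairs with 1 ≤ n_f < n_i ≤ 7 and compute λ = 1240 / [13.6·1·(1/n_f² − 1/n_i²)].
Lines falling in [1000, 2210] nm: 7→3 (1005 nm), 6→3 (1094 nm), 5→3 (1282 nm), 4→3 (1876 nm), 7→4 (2166 nm).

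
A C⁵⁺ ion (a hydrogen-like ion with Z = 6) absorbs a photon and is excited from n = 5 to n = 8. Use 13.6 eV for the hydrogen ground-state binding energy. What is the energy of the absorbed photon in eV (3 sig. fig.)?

The Bohr energies scale as Z², so for Z = 6: E_n = −489.6/n² eV.
E_8 = −489.6/64 = −7.650 eV and E_5 = −489.6/25 = −19.58 eV.
The photon energy is |E_8 − E_5| = 11.9 eV.

11.9 eV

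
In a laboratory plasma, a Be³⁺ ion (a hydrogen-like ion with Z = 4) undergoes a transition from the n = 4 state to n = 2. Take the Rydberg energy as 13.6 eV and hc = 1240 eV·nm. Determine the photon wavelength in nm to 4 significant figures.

For Z = 4 the level energies scale as Z², so the effective Rydberg energy is 13.6 × 16 = 217.6 eV.
ΔE = 217.6 × (1/2² − 1/4²) = 217.6 × 0.1875 = 40.80 eV.
λ = hc/ΔE = 1240 / 40.80 = 30.39 nm.

30.39 nm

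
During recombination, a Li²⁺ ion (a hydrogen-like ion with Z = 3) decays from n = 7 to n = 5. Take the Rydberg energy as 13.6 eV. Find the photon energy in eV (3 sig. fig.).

2.40 eV

The Bohr energies scale as Z², so for Z = 3: E_n = −122.4/n² eV.
E_7 = −122.4/49 = −2.498 eV and E_5 = −122.4/25 = −4.896 eV.
The photon energy is |E_7 − E_5| = 2.40 eV.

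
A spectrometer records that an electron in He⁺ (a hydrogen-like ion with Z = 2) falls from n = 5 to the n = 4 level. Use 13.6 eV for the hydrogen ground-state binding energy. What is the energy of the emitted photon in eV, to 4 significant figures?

The Bohr energies scale as Z², so for Z = 2: E_n = −54.40/n² eV.
E_5 = −54.40/25 = −2.176 eV and E_4 = −54.40/16 = −3.400 eV.
The photon energy is |E_5 − E_4| = 1.224 eV.

1.224 eV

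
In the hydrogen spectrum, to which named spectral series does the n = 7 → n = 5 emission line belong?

Pfund

The series is set by the lower level: n_f = 5 is the Pfund series.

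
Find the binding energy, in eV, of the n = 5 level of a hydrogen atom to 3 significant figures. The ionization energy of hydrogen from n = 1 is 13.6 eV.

0.544 eV

E_5 = −13.60/25 = −0.544 eV, so ionization (to E = 0) requires 0.544 eV.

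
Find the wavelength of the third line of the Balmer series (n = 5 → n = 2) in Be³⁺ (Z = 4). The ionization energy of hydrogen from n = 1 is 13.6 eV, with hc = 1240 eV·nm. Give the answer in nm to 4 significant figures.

The Balmer series terminates on n_f = 2; the third line has n_i = 2+3 = 5.
ΔE = 217.6 × (1/2² − 1/5²) = 45.70 eV.
λ = 1240 / 45.70 = 27.14 nm.

27.14 nm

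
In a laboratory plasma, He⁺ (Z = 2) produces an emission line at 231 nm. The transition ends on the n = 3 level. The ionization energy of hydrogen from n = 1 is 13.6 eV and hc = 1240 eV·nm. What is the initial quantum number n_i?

The photon energy is ΔE = hc/λ = 1240 / 231 = 5.368 eV.
With Z = 2, ΔE = 54.40 × (1/n_f² − 1/n_i²), so 1/n_f² − 1/n_i² = 0.09868.
With n_f = 3: 1/n_i² = 1/9 − 0.09868 = 0.01244, so n_i ≈ 8.97.

n_i = 9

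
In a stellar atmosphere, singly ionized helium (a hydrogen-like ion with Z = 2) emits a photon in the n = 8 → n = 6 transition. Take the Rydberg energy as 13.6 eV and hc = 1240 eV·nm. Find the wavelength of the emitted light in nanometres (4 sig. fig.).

1876 nm

For Z = 2 the level energies scale as Z², so the effective Rydberg energy is 13.6 × 4 = 54.40 eV.
ΔE = 54.40 × (1/6² − 1/8²) = 54.40 × 0.01215 = 0.6611 eV.
λ = hc/ΔE = 1240 / 0.6611 = 1876 nm.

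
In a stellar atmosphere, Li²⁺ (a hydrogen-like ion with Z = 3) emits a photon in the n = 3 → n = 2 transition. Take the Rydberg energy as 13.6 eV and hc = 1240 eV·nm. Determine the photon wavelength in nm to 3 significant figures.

72.9 nm

For Z = 3 the level energies scale as Z², so the effective Rydberg energy is 13.6 × 9 = 122.4 eV.
ΔE = 122.4 × (1/2² − 1/3²) = 122.4 × 0.1389 = 17.00 eV.
λ = hc/ΔE = 1240 / 17.00 = 72.9 nm.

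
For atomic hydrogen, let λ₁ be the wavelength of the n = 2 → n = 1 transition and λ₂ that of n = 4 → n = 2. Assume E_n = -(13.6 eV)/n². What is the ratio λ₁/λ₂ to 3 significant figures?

λ ∝ 1/ΔE ∝ 1/(1/n_f² − 1/n_i²), and the Z² and hc factors cancel in the ratio.
λ₁/λ₂ = (1/2² − 1/4²)/(1/1² − 1/2²) = 0.1875/0.7500 = 0.250.

0.250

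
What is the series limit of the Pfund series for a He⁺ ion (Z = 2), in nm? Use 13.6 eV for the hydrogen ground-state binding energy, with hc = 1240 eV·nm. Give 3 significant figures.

The Pfund series has lower level n_f = 5; the series limit corresponds to n_i → ∞.
ΔE_max = 13.6 × 4 / 5² = 2.176 eV.
λ_min = 1240 / 2.176 = 570 nm.

570 nm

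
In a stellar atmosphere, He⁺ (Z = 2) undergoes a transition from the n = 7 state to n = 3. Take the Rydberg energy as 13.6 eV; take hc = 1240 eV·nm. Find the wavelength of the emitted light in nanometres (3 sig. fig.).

251 nm

For Z = 2 the level energies scale as Z², so the effective Rydberg energy is 13.6 × 4 = 54.40 eV.
ΔE = 54.40 × (1/3² − 1/7²) = 54.40 × 0.09070 = 4.934 eV.
λ = hc/ΔE = 1240 / 4.934 = 251 nm.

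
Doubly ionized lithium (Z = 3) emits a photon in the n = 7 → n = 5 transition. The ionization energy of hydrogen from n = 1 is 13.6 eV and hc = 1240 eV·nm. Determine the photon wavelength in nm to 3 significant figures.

517 nm

For Z = 3 the level energies scale as Z², so the effective Rydberg energy is 13.6 × 9 = 122.4 eV.
ΔE = 122.4 × (1/5² − 1/7²) = 122.4 × 0.01959 = 2.398 eV.
λ = hc/ΔE = 1240 / 2.398 = 517 nm.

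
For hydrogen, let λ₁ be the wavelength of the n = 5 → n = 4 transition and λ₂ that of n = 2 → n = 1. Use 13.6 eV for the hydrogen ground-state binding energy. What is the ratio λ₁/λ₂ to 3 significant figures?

λ ∝ 1/ΔE ∝ 1/(1/n_f² − 1/n_i²), and the Z² and hc factors cancel in the ratio.
λ₁/λ₂ = (1/1² − 1/2²)/(1/4² − 1/5²) = 0.7500/0.02250 = 33.3.

33.3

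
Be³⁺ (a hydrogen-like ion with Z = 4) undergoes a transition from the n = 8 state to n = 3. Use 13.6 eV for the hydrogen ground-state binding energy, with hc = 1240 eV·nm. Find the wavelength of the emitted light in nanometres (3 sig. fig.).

For Z = 4 the level energies scale as Z², so the effective Rydberg energy is 13.6 × 16 = 217.6 eV.
ΔE = 217.6 × (1/3² − 1/8²) = 217.6 × 0.09549 = 20.78 eV.
λ = hc/ΔE = 1240 / 20.78 = 59.7 nm.

59.7 nm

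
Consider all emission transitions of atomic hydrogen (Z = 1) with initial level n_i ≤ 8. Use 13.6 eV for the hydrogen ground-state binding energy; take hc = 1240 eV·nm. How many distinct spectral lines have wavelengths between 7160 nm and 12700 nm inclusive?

Enumerate all n_i → n_f pairs with 1 ≤ n_f < n_i ≤ 8 and compute λ = 1240 / [13.6·1·(1/n_f² − 1/n_i²)].
Lines falling in [7160, 12700] nm: 6→5 (7460 nm), 8→6 (7503 nm), 7→6 (12370 nm).

3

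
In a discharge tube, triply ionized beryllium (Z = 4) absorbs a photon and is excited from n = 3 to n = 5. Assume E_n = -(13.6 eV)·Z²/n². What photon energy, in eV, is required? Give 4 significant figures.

15.47 eV

The Bohr energies scale as Z², so for Z = 4: E_n = −217.6/n² eV.
E_5 = −217.6/25 = −8.704 eV and E_3 = −217.6/9 = −24.18 eV.
The photon energy is |E_5 − E_3| = 15.47 eV.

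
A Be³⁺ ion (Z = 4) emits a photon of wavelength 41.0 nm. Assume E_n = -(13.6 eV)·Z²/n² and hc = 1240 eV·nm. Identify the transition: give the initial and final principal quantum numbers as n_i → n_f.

n_i = 3, n_f = 2

The photon energy is ΔE = hc/λ = 1240 / 41.0 = 30.24 eV.
With Z = 4, ΔE = 217.6 × (1/n_f² − 1/n_i²), so 1/n_f² − 1/n_i² = 0.1390.
Trying n_f = 2 gives 1/n_i² = 0.1110, i.e. n_i ≈ 3; this pair matches.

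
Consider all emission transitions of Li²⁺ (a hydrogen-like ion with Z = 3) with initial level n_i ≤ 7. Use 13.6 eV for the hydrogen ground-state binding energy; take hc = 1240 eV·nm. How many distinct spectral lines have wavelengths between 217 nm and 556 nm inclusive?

4

Enumerate all n_i → n_f pairs with 1 ≤ n_f < n_i ≤ 7 and compute λ = 1240 / [13.6·9·(1/n_f² − 1/n_i²)].
Lines falling in [217, 556] nm: 7→4 (240.7 nm), 6→4 (291.8 nm), 5→4 (450.3 nm), 7→5 (517.1 nm).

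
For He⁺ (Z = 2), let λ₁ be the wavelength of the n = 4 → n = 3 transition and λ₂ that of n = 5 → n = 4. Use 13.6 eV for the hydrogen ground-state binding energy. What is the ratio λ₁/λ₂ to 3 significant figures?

0.463

λ ∝ 1/ΔE ∝ 1/(1/n_f² − 1/n_i²), and the Z² and hc factors cancel in the ratio.
λ₁/λ₂ = (1/4² − 1/5²)/(1/3² − 1/4²) = 0.02250/0.04861 = 0.463.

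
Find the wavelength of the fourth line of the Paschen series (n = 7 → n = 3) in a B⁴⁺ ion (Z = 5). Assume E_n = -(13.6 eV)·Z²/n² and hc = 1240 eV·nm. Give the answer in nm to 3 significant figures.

The Paschen series terminates on n_f = 3; the fourth line has n_i = 3+4 = 7.
ΔE = 340.0 × (1/3² − 1/7²) = 30.84 eV.
λ = 1240 / 30.84 = 40.2 nm.

40.2 nm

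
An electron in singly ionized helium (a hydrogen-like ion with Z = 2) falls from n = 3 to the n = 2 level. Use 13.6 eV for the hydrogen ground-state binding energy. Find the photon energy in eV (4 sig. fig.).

The Bohr energies scale as Z², so for Z = 2: E_n = −54.40/n² eV.
E_3 = −54.40/9 = −6.044 eV and E_2 = −54.40/4 = −13.60 eV.
The photon energy is |E_3 − E_2| = 7.556 eV.

7.556 eV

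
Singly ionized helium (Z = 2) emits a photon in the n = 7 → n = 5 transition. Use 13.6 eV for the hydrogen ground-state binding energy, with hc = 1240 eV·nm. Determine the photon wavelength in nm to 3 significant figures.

For Z = 2 the level energies scale as Z², so the effective Rydberg energy is 13.6 × 4 = 54.40 eV.
ΔE = 54.40 × (1/5² − 1/7²) = 54.40 × 0.01959 = 1.066 eV.
λ = hc/ΔE = 1240 / 1.066 = 1160 nm.

1160 nm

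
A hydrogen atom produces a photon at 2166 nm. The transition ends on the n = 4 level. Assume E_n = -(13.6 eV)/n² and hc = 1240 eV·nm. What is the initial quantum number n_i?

n_i = 7

The photon energy is ΔE = hc/λ = 1240 / 2166 = 0.5725 eV.
With Z = 1, ΔE = 13.60 × (1/n_f² − 1/n_i²), so 1/n_f² − 1/n_i² = 0.04209.
With n_f = 4: 1/n_i² = 1/16 − 0.04209 = 0.02041, so n_i ≈ 7.00.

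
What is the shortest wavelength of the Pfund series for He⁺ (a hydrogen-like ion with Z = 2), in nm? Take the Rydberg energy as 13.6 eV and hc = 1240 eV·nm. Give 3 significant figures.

The Pfund series has lower level n_f = 5; the series limit corresponds to n_i → ∞.
ΔE_max = 13.6 × 4 / 5² = 2.176 eV.
λ_min = 1240 / 2.176 = 570 nm.

570 nm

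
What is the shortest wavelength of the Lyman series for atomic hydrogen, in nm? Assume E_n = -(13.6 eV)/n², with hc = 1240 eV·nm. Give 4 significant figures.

The Lyman series has lower level n_f = 1; the series limit corresponds to n_i → ∞.
ΔE_max = 13.6 × 1 / 1² = 13.60 eV.
λ_min = 1240 / 13.60 = 91.18 nm.

91.18 nm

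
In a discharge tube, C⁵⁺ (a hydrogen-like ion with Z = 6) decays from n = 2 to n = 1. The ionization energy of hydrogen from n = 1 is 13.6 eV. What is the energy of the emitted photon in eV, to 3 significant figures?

The Bohr energies scale as Z², so for Z = 6: E_n = −489.6/n² eV.
E_2 = −489.6/4 = −122.4 eV and E_1 = −489.6/1 = −489.6 eV.
The photon energy is |E_2 − E_1| = 367 eV.

367 eV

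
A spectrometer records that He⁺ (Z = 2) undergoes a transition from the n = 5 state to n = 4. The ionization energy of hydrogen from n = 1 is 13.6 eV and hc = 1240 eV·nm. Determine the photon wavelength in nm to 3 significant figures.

For Z = 2 the level energies scale as Z², so the effective Rydberg energy is 13.6 × 4 = 54.40 eV.
ΔE = 54.40 × (1/4² − 1/5²) = 54.40 × 0.02250 = 1.224 eV.
λ = hc/ΔE = 1240 / 1.224 = 1010 nm.

1010 nm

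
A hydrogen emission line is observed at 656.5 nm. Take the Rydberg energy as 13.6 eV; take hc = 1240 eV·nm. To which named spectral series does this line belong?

ΔE = 1240/656.5 = 1.889 eV.
This matches 13.6 × (1/2² − 1/3²), so n_f = 2: the Balmer series.

Balmer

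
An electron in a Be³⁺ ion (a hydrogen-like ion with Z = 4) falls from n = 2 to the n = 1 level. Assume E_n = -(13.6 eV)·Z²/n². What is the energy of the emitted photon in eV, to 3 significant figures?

The Bohr energies scale as Z², so for Z = 4: E_n = −217.6/n² eV.
E_2 = −217.6/4 = −54.40 eV and E_1 = −217.6/1 = −217.6 eV.
The photon energy is |E_2 − E_1| = 163 eV.

163 eV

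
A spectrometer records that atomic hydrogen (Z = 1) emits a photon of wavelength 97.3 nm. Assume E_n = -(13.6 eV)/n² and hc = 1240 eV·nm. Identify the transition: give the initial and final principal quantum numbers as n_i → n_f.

n_i = 4, n_f = 1

The photon energy is ΔE = hc/λ = 1240 / 97.3 = 12.74 eV.
With Z = 1, ΔE = 13.60 × (1/n_f² − 1/n_i²), so 1/n_f² − 1/n_i² = 0.9371.
Trying n_f = 1 gives 1/n_i² = 0.06293, i.e. n_i ≈ 4; this pair matches.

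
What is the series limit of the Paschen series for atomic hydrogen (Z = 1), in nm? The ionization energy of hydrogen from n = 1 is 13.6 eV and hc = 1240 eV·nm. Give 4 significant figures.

820.6 nm

The Paschen series has lower level n_f = 3; the series limit corresponds to n_i → ∞.
ΔE_max = 13.6 × 1 / 3² = 1.511 eV.
λ_min = 1240 / 1.511 = 820.6 nm.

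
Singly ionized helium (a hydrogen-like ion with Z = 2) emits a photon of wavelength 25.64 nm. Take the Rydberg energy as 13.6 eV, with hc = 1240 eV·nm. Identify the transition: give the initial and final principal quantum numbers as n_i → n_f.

n_i = 3, n_f = 1

The photon energy is ΔE = hc/λ = 1240 / 25.64 = 48.36 eV.
With Z = 2, ΔE = 54.40 × (1/n_f² − 1/n_i²), so 1/n_f² − 1/n_i² = 0.8890.
Trying n_f = 1 gives 1/n_i² = 0.1110, i.e. n_i ≈ 3; this pair matches.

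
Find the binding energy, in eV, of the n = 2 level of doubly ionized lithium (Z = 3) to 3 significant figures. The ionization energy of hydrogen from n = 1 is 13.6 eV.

E_n = −13.6 Z²/n² = −122.4/n² eV for Z = 3.
E_2 = −122.4/4 = −30.6 eV, so ionization (to E = 0) requires 30.6 eV.

30.6 eV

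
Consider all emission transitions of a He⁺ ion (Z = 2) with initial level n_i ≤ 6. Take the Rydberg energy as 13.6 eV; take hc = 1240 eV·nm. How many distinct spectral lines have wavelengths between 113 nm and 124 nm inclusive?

Enumerate all n_i → n_f pairs with 1 ≤ n_f < n_i ≤ 6 and compute λ = 1240 / [13.6·4·(1/n_f² − 1/n_i²)].
Lines falling in [113, 124] nm: 4→2 (121.6 nm).

1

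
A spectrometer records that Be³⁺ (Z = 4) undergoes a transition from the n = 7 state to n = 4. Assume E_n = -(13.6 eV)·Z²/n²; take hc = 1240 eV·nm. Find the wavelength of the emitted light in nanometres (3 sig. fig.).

135 nm

For Z = 4 the level energies scale as Z², so the effective Rydberg energy is 13.6 × 16 = 217.6 eV.
ΔE = 217.6 × (1/4² − 1/7²) = 217.6 × 0.04209 = 9.159 eV.
λ = hc/ΔE = 1240 / 9.159 = 135 nm.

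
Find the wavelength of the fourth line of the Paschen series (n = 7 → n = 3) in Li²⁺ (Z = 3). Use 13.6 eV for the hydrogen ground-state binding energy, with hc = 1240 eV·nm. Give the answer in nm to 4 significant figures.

The Paschen series terminates on n_f = 3; the fourth line has n_i = 3+4 = 7.
ΔE = 122.4 × (1/3² − 1/7²) = 11.10 eV.
λ = 1240 / 11.10 = 111.7 nm.

111.7 nm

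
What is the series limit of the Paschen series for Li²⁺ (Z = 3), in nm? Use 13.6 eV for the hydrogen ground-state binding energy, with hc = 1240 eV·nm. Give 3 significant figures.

The Paschen series has lower level n_f = 3; the series limit corresponds to n_i → ∞.
ΔE_max = 13.6 × 9 / 3² = 13.60 eV.
λ_min = 1240 / 13.60 = 91.2 nm.

91.2 nm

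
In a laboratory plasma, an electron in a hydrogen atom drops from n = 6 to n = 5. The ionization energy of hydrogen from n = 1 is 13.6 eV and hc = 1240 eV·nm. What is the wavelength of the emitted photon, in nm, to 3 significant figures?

ΔE = 13.60 × (1/5² − 1/6²) = 13.60 × 0.01222 = 0.1662 eV.
λ = hc/ΔE = 1240 / 0.1662 = 7460 nm.
This line belongs to the Pfund series.

7460 nm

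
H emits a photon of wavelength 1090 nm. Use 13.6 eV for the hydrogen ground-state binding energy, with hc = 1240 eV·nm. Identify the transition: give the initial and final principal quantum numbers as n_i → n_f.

The photon energy is ΔE = hc/λ = 1240 / 1090 = 1.138 eV.
With Z = 1, ΔE = 13.60 × (1/n_f² − 1/n_i²), so 1/n_f² − 1/n_i² = 0.08365.
Trying n_f = 3 gives 1/n_i² = 0.02746, i.e. n_i ≈ 6; this pair matches.

n_i = 6, n_f = 3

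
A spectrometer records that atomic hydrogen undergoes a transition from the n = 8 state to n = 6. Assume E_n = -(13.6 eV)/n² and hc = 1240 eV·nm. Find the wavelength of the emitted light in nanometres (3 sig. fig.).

ΔE = 13.60 × (1/6² − 1/8²) = 13.60 × 0.01215 = 0.1653 eV.
λ = hc/ΔE = 1240 / 0.1653 = 7500 nm.

7500 nm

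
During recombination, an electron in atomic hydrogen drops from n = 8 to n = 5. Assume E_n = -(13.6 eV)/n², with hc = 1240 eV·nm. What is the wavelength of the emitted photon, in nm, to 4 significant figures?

3741 nm

ΔE = 13.60 × (1/5² − 1/8²) = 13.60 × 0.02438 = 0.3315 eV.
λ = hc/ΔE = 1240 / 0.3315 = 3741 nm.
This line belongs to the Pfund series.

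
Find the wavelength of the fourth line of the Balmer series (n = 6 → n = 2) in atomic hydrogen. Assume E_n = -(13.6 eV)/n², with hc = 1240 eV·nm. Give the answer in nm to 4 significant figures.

410.3 nm

The Balmer series terminates on n_f = 2; the fourth line has n_i = 2+4 = 6.
ΔE = 13.60 × (1/2² − 1/6²) = 3.022 eV.
λ = 1240 / 3.022 = 410.3 nm.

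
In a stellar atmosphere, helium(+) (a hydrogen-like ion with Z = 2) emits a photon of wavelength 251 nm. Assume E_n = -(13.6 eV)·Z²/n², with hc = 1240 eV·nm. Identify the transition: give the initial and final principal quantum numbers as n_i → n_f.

The photon energy is ΔE = hc/λ = 1240 / 251 = 4.940 eV.
With Z = 2, ΔE = 54.40 × (1/n_f² − 1/n_i²), so 1/n_f² − 1/n_i² = 0.09081.
Trying n_f = 3 gives 1/n_i² = 0.02030, i.e. n_i ≈ 7; this pair matches.

n_i = 7, n_f = 3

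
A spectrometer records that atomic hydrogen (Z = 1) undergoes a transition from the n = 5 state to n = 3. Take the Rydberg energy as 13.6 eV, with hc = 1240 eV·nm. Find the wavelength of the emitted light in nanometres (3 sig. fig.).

ΔE = 13.60 × (1/3² − 1/5²) = 13.60 × 0.07111 = 0.9671 eV.
λ = hc/ΔE = 1240 / 0.9671 = 1280 nm.
This line belongs to the Paschen series.

1280 nm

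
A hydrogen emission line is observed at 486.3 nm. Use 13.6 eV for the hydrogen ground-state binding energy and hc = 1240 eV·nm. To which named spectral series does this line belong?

ΔE = 1240/486.3 = 2.550 eV.
This matches 13.6 × (1/2² − 1/4²), so n_f = 2: the Balmer series.

Balmer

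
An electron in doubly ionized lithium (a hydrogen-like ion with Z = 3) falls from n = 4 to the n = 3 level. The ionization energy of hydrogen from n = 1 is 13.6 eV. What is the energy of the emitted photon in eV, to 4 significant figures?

5.950 eV

The Bohr energies scale as Z², so for Z = 3: E_n = −122.4/n² eV.
E_4 = −122.4/16 = −7.650 eV and E_3 = −122.4/9 = −13.60 eV.
The photon energy is |E_4 − E_3| = 5.950 eV.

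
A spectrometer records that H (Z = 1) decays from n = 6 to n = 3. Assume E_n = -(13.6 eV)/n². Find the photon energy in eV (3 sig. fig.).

1.13 eV

E_6 = −13.60/36 = −0.3778 eV and E_3 = −13.60/9 = −1.511 eV.
The photon energy is |E_6 − E_3| = 1.13 eV.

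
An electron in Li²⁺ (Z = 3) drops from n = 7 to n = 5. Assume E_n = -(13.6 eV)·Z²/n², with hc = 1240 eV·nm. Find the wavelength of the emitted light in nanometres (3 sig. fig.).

For Z = 3 the level energies scale as Z², so the effective Rydberg energy is 13.6 × 9 = 122.4 eV.
ΔE = 122.4 × (1/5² − 1/7²) = 122.4 × 0.01959 = 2.398 eV.
λ = hc/ΔE = 1240 / 2.398 = 517 nm.

517 nm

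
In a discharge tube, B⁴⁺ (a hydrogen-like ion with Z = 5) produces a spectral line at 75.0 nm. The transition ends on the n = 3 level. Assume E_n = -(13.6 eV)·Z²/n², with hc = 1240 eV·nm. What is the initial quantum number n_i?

n_i = 4

The photon energy is ΔE = hc/λ = 1240 / 75.0 = 16.53 eV.
With Z = 5, ΔE = 340.0 × (1/n_f² − 1/n_i²), so 1/n_f² − 1/n_i² = 0.04863.
With n_f = 3: 1/n_i² = 1/9 − 0.04863 = 0.06248, so n_i ≈ 4.00.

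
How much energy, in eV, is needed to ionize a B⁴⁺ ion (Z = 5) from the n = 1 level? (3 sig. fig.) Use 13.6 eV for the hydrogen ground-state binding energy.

340 eV

E_n = −13.6 Z²/n² = −340.0/n² eV for Z = 5.
E_1 = −340.0/1 = −340 eV, so ionization (to E = 0) requires 340 eV.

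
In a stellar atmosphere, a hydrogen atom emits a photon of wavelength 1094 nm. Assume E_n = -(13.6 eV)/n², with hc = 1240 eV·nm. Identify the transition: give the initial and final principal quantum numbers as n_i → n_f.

n_i = 6, n_f = 3

The photon energy is ΔE = hc/λ = 1240 / 1094 = 1.133 eV.
With Z = 1, ΔE = 13.60 × (1/n_f² − 1/n_i²), so 1/n_f² − 1/n_i² = 0.08334.
Trying n_f = 3 gives 1/n_i² = 0.02777, i.e. n_i ≈ 6; this pair matches.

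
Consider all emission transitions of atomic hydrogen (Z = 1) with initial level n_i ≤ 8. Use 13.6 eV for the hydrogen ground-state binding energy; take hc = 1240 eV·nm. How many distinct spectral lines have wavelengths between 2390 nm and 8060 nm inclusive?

Enumerate all n_i → n_f pairs with 1 ≤ n_f < n_i ≤ 8 and compute λ = 1240 / [13.6·1·(1/n_f² − 1/n_i²)].
Lines falling in [2390, 8060] nm: 6→4 (2626 nm), 8→5 (3741 nm), 5→4 (4052 nm), 7→5 (4654 nm), 6→5 (7460 nm), 8→6 (7503 nm).

6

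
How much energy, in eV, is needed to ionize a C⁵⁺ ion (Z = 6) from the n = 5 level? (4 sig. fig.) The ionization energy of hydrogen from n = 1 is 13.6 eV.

E_n = −13.6 Z²/n² = −489.6/n² eV for Z = 6.
E_5 = −489.6/25 = −19.58 eV, so ionization (to E = 0) requires 19.58 eV.

19.58 eV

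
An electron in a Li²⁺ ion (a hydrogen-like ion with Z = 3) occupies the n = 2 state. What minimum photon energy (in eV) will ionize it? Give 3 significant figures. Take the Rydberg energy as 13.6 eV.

E_n = −13.6 Z²/n² = −122.4/n² eV for Z = 3.
E_2 = −122.4/4 = −30.6 eV, so ionization (to E = 0) requires 30.6 eV.

30.6 eV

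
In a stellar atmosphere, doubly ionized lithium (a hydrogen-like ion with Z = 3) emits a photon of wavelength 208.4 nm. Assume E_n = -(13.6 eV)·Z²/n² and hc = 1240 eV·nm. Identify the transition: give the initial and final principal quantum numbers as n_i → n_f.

n_i = 4, n_f = 3

The photon energy is ΔE = hc/λ = 1240 / 208.4 = 5.950 eV.
With Z = 3, ΔE = 122.4 × (1/n_f² − 1/n_i²), so 1/n_f² − 1/n_i² = 0.04861.
Trying n_f = 3 gives 1/n_i² = 0.06250, i.e. n_i ≈ 4; this pair matches.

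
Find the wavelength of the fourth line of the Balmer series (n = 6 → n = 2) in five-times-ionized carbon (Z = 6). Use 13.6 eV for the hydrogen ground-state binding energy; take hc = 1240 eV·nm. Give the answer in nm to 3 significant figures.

The Balmer series terminates on n_f = 2; the fourth line has n_i = 2+4 = 6.
ΔE = 489.6 × (1/2² − 1/6²) = 108.8 eV.
λ = 1240 / 108.8 = 11.4 nm.

11.4 nm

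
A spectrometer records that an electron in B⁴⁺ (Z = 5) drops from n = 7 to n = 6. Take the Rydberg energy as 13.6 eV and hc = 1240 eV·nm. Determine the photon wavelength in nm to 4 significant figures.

For Z = 5 the level energies scale as Z², so the effective Rydberg energy is 13.6 × 25 = 340.0 eV.
ΔE = 340.0 × (1/6² − 1/7²) = 340.0 × 0.007370 = 2.506 eV.
λ = hc/ΔE = 1240 / 2.506 = 494.9 nm.

494.9 nm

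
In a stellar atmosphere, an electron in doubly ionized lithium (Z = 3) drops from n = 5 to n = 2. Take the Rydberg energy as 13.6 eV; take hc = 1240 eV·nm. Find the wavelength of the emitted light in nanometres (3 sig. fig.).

For Z = 3 the level energies scale as Z², so the effective Rydberg energy is 13.6 × 9 = 122.4 eV.
ΔE = 122.4 × (1/2² − 1/5²) = 122.4 × 0.2100 = 25.70 eV.
λ = hc/ΔE = 1240 / 25.70 = 48.2 nm.

48.2 nm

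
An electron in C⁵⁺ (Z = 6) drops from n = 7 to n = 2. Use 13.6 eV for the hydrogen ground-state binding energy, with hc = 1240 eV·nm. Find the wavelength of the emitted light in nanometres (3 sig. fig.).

For Z = 6 the level energies scale as Z², so the effective Rydberg energy is 13.6 × 36 = 489.6 eV.
ΔE = 489.6 × (1/2² − 1/7²) = 489.6 × 0.2296 = 112.4 eV.
λ = hc/ΔE = 1240 / 112.4 = 11.0 nm.

11.0 nm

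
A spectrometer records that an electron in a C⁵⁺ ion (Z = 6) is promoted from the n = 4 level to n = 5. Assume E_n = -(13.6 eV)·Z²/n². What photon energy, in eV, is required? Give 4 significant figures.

11.02 eV

The Bohr energies scale as Z², so for Z = 6: E_n = −489.6/n² eV.
E_5 = −489.6/25 = −19.58 eV and E_4 = −489.6/16 = −30.60 eV.
The photon energy is |E_5 − E_4| = 11.02 eV.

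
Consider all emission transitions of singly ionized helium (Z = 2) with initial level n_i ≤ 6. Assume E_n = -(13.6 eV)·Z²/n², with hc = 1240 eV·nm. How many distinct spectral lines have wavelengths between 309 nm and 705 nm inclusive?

3

Enumerate all n_i → n_f pairs with 1 ≤ n_f < n_i ≤ 6 and compute λ = 1240 / [13.6·4·(1/n_f² − 1/n_i²)].
Lines falling in [309, 705] nm: 5→3 (320.5 nm), 4→3 (468.9 nm), 6→4 (656.5 nm).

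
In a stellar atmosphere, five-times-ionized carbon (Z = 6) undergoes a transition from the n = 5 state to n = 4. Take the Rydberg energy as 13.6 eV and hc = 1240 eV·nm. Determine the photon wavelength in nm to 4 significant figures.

112.6 nm

For Z = 6 the level energies scale as Z², so the effective Rydberg energy is 13.6 × 36 = 489.6 eV.
ΔE = 489.6 × (1/4² − 1/5²) = 489.6 × 0.02250 = 11.02 eV.
λ = hc/ΔE = 1240 / 11.02 = 112.6 nm.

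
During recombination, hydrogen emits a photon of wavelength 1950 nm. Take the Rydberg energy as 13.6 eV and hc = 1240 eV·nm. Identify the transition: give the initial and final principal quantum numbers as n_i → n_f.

n_i = 8, n_f = 4

The photon energy is ΔE = hc/λ = 1240 / 1950 = 0.6359 eV.
With Z = 1, ΔE = 13.60 × (1/n_f² − 1/n_i²), so 1/n_f² − 1/n_i² = 0.04676.
Trying n_f = 4 gives 1/n_i² = 0.01574, i.e. n_i ≈ 8; this pair matches.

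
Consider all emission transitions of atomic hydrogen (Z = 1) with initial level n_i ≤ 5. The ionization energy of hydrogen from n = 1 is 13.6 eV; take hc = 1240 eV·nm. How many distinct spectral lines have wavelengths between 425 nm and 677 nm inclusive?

3

Enumerate all n_i → n_f pairs with 1 ≤ n_f < n_i ≤ 5 and compute λ = 1240 / [13.6·1·(1/n_f² − 1/n_i²)].
Lines falling in [425, 677] nm: 5→2 (434.2 nm), 4→2 (486.3 nm), 3→2 (656.5 nm).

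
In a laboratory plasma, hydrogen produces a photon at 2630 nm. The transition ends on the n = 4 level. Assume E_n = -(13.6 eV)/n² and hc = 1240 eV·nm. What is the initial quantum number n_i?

The photon energy is ΔE = hc/λ = 1240 / 2630 = 0.4715 eV.
With Z = 1, ΔE = 13.60 × (1/n_f² − 1/n_i²), so 1/n_f² − 1/n_i² = 0.03467.
With n_f = 4: 1/n_i² = 1/16 − 0.03467 = 0.02783, so n_i ≈ 5.99.

n_i = 6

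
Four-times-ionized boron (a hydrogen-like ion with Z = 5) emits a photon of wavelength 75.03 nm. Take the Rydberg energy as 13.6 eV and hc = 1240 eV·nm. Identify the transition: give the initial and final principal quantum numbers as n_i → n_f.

The photon energy is ΔE = hc/λ = 1240 / 75.03 = 16.53 eV.
With Z = 5, ΔE = 340.0 × (1/n_f² − 1/n_i²), so 1/n_f² − 1/n_i² = 0.04861.
Trying n_f = 3 gives 1/n_i² = 0.06250, i.e. n_i ≈ 4; this pair matches.

n_i = 4, n_f = 3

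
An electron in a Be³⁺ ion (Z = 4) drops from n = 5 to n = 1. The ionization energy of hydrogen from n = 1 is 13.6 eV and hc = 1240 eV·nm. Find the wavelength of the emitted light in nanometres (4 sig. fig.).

For Z = 4 the level energies scale as Z², so the effective Rydberg energy is 13.6 × 16 = 217.6 eV.
ΔE = 217.6 × (1/1² − 1/5²) = 217.6 × 0.9600 = 208.9 eV.
λ = hc/ΔE = 1240 / 208.9 = 5.936 nm.

5.936 nm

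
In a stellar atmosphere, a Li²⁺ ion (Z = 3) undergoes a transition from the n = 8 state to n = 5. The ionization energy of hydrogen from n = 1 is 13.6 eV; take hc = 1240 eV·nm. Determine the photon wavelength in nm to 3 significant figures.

For Z = 3 the level energies scale as Z², so the effective Rydberg energy is 13.6 × 9 = 122.4 eV.
ΔE = 122.4 × (1/5² − 1/8²) = 122.4 × 0.02438 = 2.984 eV.
λ = hc/ΔE = 1240 / 2.984 = 416 nm.

416 nm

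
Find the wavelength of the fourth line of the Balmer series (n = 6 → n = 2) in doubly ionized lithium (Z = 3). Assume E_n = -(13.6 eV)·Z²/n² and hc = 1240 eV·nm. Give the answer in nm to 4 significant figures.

The Balmer series terminates on n_f = 2; the fourth line has n_i = 2+4 = 6.
ΔE = 122.4 × (1/2² − 1/6²) = 27.20 eV.
λ = 1240 / 27.20 = 45.59 nm.

45.59 nm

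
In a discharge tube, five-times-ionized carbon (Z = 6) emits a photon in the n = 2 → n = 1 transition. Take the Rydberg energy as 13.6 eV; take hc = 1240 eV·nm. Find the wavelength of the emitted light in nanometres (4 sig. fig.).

3.377 nm

For Z = 6 the level energies scale as Z², so the effective Rydberg energy is 13.6 × 36 = 489.6 eV.
ΔE = 489.6 × (1/1² − 1/2²) = 489.6 × 0.7500 = 367.2 eV.
λ = hc/ΔE = 1240 / 367.2 = 3.377 nm.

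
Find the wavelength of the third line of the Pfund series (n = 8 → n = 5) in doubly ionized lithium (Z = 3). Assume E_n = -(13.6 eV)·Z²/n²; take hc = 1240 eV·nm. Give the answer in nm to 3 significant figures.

The Pfund series terminates on n_f = 5; the third line has n_i = 5+3 = 8.
ΔE = 122.4 × (1/5² − 1/8²) = 2.984 eV.
λ = 1240 / 2.984 = 416 nm.

416 nm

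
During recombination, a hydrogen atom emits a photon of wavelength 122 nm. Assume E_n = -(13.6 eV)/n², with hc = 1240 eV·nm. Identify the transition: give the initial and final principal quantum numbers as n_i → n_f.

The photon energy is ΔE = hc/λ = 1240 / 122 = 10.16 eV.
With Z = 1, ΔE = 13.60 × (1/n_f² − 1/n_i²), so 1/n_f² − 1/n_i² = 0.7473.
Trying n_f = 1 gives 1/n_i² = 0.2527, i.e. n_i ≈ 2; this pair matches.

n_i = 2, n_f = 1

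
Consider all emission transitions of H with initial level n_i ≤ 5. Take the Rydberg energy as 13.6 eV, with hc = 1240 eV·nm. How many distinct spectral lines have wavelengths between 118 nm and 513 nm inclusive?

Enumerate all n_i → n_f pairs with 1 ≤ n_f < n_i ≤ 5 and compute λ = 1240 / [13.6·1·(1/n_f² − 1/n_i²)].
Lines falling in [118, 513] nm: 2→1 (121.6 nm), 5→2 (434.2 nm), 4→2 (486.3 nm).

3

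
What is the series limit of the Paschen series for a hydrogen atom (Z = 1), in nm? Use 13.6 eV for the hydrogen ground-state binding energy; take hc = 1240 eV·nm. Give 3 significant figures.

821 nm

The Paschen series has lower level n_f = 3; the series limit corresponds to n_i → ∞.
ΔE_max = 13.6 × 1 / 3² = 1.511 eV.
λ_min = 1240 / 1.511 = 821 nm.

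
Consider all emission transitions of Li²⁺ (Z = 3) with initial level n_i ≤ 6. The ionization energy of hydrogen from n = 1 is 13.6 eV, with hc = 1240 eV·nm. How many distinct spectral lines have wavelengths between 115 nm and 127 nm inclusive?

1

Enumerate all n_i → n_f pairs with 1 ≤ n_f < n_i ≤ 6 and compute λ = 1240 / [13.6·9·(1/n_f² − 1/n_i²)].
Lines falling in [115, 127] nm: 6→3 (121.6 nm).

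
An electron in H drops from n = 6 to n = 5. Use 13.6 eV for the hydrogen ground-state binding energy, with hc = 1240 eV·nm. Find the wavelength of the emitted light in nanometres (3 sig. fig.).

ΔE = 13.60 × (1/5² − 1/6²) = 13.60 × 0.01222 = 0.1662 eV.
λ = hc/ΔE = 1240 / 0.1662 = 7460 nm.
This line belongs to the Pfund series.

7460 nm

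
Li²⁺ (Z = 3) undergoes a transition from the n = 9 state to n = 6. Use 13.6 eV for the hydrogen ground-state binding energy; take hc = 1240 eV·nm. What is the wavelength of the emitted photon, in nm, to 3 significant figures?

For Z = 3 the level energies scale as Z², so the effective Rydberg energy is 13.6 × 9 = 122.4 eV.
ΔE = 122.4 × (1/6² − 1/9²) = 122.4 × 0.01543 = 1.889 eV.
λ = hc/ΔE = 1240 / 1.889 = 656 nm.

656 nm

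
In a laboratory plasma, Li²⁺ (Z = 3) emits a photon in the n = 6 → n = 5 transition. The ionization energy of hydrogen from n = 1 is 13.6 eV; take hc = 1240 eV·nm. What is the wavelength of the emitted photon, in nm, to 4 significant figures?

828.9 nm

For Z = 3 the level energies scale as Z², so the effective Rydberg energy is 13.6 × 9 = 122.4 eV.
ΔE = 122.4 × (1/5² − 1/6²) = 122.4 × 0.01222 = 1.496 eV.
λ = hc/ΔE = 1240 / 1.496 = 828.9 nm.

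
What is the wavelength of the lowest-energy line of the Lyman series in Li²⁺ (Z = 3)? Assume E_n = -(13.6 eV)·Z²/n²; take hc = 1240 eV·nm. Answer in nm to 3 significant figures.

13.5 nm

The Lyman series terminates on n_f = 1; the first line has n_i = 1+1 = 2.
ΔE = 122.4 × (1/1² − 1/2²) = 91.80 eV.
λ = 1240 / 91.80 = 13.5 nm.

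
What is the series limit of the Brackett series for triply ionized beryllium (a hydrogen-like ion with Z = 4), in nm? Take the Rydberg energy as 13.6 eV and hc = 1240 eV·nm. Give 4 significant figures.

91.18 nm

The Brackett series has lower level n_f = 4; the series limit corresponds to n_i → ∞.
ΔE_max = 13.6 × 16 / 4² = 13.60 eV.
λ_min = 1240 / 13.60 = 91.18 nm.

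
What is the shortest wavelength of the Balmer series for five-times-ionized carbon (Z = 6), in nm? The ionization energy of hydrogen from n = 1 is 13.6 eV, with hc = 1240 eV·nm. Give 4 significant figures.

10.13 nm

The Balmer series has lower level n_f = 2; the series limit corresponds to n_i → ∞.
ΔE_max = 13.6 × 36 / 2² = 122.4 eV.
λ_min = 1240 / 122.4 = 10.13 nm.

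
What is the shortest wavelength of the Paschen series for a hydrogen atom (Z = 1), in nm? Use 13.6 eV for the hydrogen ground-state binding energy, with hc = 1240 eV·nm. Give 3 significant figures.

The Paschen series has lower level n_f = 3; the series limit corresponds to n_i → ∞.
ΔE_max = 13.6 × 1 / 3² = 1.511 eV.
λ_min = 1240 / 1.511 = 821 nm.

821 nm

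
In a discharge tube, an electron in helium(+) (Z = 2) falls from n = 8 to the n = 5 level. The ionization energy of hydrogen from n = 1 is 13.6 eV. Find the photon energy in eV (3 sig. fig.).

1.33 eV

The Bohr energies scale as Z², so for Z = 2: E_n = −54.40/n² eV.
E_8 = −54.40/64 = −0.8500 eV and E_5 = −54.40/25 = −2.176 eV.
The photon energy is |E_8 − E_5| = 1.33 eV.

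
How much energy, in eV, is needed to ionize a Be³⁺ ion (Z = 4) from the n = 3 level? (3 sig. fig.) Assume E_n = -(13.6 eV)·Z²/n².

E_n = −13.6 Z²/n² = −217.6/n² eV for Z = 4.
E_3 = −217.6/9 = −24.2 eV, so ionization (to E = 0) requires 24.2 eV.

24.2 eV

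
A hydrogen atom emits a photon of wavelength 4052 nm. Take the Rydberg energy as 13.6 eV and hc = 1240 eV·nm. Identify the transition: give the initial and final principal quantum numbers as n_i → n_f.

n_i = 5, n_f = 4

The photon energy is ΔE = hc/λ = 1240 / 4052 = 0.3060 eV.
With Z = 1, ΔE = 13.60 × (1/n_f² − 1/n_i²), so 1/n_f² − 1/n_i² = 0.02250.
Trying n_f = 4 gives 1/n_i² = 0.04000, i.e. n_i ≈ 5; this pair matches.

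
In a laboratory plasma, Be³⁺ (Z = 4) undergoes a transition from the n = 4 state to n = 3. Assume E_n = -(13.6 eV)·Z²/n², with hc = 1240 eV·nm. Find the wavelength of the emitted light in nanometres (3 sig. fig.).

For Z = 4 the level energies scale as Z², so the effective Rydberg energy is 13.6 × 16 = 217.6 eV.
ΔE = 217.6 × (1/3² − 1/4²) = 217.6 × 0.04861 = 10.58 eV.
λ = hc/ΔE = 1240 / 10.58 = 117 nm.

117 nm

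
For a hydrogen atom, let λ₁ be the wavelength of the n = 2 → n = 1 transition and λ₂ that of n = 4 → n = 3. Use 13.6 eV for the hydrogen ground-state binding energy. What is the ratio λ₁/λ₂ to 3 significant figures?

0.0648

λ ∝ 1/ΔE ∝ 1/(1/n_f² − 1/n_i²), and the Z² and hc factors cancel in the ratio.
λ₁/λ₂ = (1/3² − 1/4²)/(1/1² − 1/2²) = 0.04861/0.7500 = 0.0648.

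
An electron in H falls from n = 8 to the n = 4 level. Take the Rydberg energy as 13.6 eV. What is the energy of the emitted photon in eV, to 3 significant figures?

E_8 = −13.60/64 = −0.2125 eV and E_4 = −13.60/16 = −0.8500 eV.
The photon energy is |E_8 − E_4| = 0.638 eV.

0.638 eV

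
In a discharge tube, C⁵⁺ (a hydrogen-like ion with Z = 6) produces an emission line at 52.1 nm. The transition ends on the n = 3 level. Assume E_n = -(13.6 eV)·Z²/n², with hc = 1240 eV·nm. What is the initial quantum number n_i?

n_i = 4

The photon energy is ΔE = hc/λ = 1240 / 52.1 = 23.80 eV.
With Z = 6, ΔE = 489.6 × (1/n_f² − 1/n_i²), so 1/n_f² − 1/n_i² = 0.04861.
With n_f = 3: 1/n_i² = 1/9 − 0.04861 = 0.06250, so n_i ≈ 4.00.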